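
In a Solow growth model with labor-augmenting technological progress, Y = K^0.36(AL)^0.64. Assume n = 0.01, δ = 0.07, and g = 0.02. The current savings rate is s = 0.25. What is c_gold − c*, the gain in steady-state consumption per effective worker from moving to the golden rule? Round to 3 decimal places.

n + g + δ = 0.01 + 0.02 + 0.07 = 0.1.
Current steady state (s = 0.25): k* = (0.25/0.1)^(1/0.64) ≈ 4.1858, y* = 4.1858^0.36 ≈ 1.6743, c* = (1−0.25)·1.6743 ≈ 1.2557.
Maximizing c = f(k) − (n+g+δ)·k gives f'(k) = n+g+δ, i.e. 0.36·k^(0.36−1) = 0.1, so k_gold = (0.36/0.1)^(1/0.64) ≈ 7.3998.
y_gold = 7.3998^0.36 ≈ 2.0555, c_gold = y_gold − 0.1·k_gold ≈ 1.3155.
Gain: Δc = 1.3155 − 1.2557 ≈ 0.0598.

Δc ≈ 0.060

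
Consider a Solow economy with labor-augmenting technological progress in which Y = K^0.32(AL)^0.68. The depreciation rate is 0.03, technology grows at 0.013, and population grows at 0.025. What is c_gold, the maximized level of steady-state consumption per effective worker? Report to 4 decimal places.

Capital per effective worker breaks even when investment replaces (n + g + δ)·k; here n + g + δ = 0.068.
At the golden rule the marginal product of capital equals n+g+δ: 0.32·k^(0.32−1) = 0.068. Solving, k_gold = (0.32/0.068)^(1/0.68) ≈ 9.7539.
y_gold = 9.7539^0.32 ≈ 2.0727.
c_gold = y_gold − (n+g+δ)·k_gold = 2.0727 − 0.068·9.7539 ≈ 1.4094.

c_gold ≈ 1.4094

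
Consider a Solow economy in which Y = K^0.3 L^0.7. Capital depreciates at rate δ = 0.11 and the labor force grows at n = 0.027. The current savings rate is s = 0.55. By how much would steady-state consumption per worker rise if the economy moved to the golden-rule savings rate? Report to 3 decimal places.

Break-even investment rate: n + δ = 0.027 + 0.11 = 0.137.
Current steady state (s = 0.55): k* = (0.55/0.137)^(1/0.7) ≈ 7.2836, y* = 7.2836^0.3 ≈ 1.8143, c* = (1−0.55)·1.8143 ≈ 0.8164.
Setting f'(k) = n+δ gives 0.3·k^(0.3−1) = 0.137, hence k_gold = (0.3/0.137)^(1/0.7) ≈ 3.0640.
y_gold = 3.0640^0.3 ≈ 1.3992, c_gold = y_gold − 0.137·k_gold ≈ 0.9795.
Gain: Δc = 0.9795 − 0.8164 ≈ 0.1630.

Δc ≈ 0.163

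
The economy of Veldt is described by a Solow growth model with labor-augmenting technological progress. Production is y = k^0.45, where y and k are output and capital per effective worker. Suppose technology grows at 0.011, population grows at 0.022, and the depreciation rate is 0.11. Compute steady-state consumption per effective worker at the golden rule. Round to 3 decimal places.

Capital per effective worker breaks even when investment replaces (n + g + δ)·k; here n + g + δ = 0.143.
At the golden rule the marginal product of capital equals n+g+δ: 0.45·k^(0.45−1) = 0.143. Solving, k_gold = (0.45/0.143)^(1/0.55) ≈ 8.0395.
y_gold = 8.0395^0.45 ≈ 2.5548.
c_gold = y_gold − (n+g+δ)·k_gold = 2.5548 − 0.143·8.0395 ≈ 1.4051.

c_gold ≈ 1.405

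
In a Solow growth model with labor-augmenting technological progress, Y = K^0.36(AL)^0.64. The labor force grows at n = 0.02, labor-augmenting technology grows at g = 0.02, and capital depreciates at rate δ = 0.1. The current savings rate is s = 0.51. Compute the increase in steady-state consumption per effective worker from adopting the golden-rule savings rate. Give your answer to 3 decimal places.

Δc ≈ 0.075

Capital per effective worker breaks even when investment replaces (n + g + δ)·k; here n + g + δ = 0.14.
Current steady state (s = 0.51): k* = (0.51/0.14)^(1/0.64) ≈ 7.5380, y* = 7.5380^0.36 ≈ 2.0692, c* = (1−0.51)·2.0692 ≈ 1.0139.
Golden rule sets MPK = n+g+δ: 0.36·k^(0.36−1) = 0.14, so k_gold = (0.36/0.14)^(1/0.64) ≈ 4.3742.
y_gold = 4.3742^0.36 ≈ 1.7011, c_gold = y_gold − 0.14·k_gold ≈ 1.0887.
Gain: Δc = 1.0887 − 1.0139 ≈ 0.0748.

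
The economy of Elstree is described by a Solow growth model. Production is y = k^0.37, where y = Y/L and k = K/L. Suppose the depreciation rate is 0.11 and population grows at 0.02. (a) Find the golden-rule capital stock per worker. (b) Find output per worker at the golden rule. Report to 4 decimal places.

Break-even investment rate: n + δ = 0.02 + 0.11 = 0.13.
Maximizing c = f(k) − (n+δ)·k gives f'(k) = n+δ, i.e. 0.37·k^(0.37−1) = 0.13, so k_gold = (0.37/0.13)^(1/0.63) ≈ 5.2607.
y_gold = 5.2607^0.37 ≈ 1.8484.

(a) k_gold ≈ 5.2607; (b) y_gold ≈ 1.8484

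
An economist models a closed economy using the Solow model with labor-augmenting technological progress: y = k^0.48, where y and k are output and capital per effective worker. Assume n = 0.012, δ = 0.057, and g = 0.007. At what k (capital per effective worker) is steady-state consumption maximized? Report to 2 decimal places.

n + g + δ = 0.012 + 0.007 + 0.057 = 0.076.
At the golden rule the marginal product of capital equals n+g+δ: 0.48·k^(0.48−1) = 0.076. Solving, k_gold = (0.48/0.076)^(1/0.52) ≈ 34.6166.

k_gold ≈ 34.62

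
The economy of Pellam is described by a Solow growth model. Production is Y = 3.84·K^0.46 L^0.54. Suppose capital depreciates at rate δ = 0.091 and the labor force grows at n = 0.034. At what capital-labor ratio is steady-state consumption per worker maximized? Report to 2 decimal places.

The effective depreciation rate is n + δ = 0.034 + 0.091 = 0.125.
Setting f'(k) = n+δ gives 0.46·3.84·k^(0.46−1) = 0.125, hence k_gold = (0.46·3.84/0.125)^(1/0.54) ≈ 134.8842.

k_gold ≈ 134.88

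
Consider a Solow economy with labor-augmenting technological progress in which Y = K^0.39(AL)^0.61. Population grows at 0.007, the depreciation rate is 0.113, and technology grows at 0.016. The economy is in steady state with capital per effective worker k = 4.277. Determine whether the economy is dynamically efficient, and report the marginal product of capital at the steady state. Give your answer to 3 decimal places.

dynamically efficient; MPK ≈ 0.161

Capital per effective worker breaks even when investment replaces (n + g + δ)·k; here n + g + δ = 0.136.
MPK = 0.39·k^(0.39−1) = 0.39·4.277^(-0.61) ≈ 0.1607.
MPK > 0.136, so the economy is dynamically efficient (under-saving).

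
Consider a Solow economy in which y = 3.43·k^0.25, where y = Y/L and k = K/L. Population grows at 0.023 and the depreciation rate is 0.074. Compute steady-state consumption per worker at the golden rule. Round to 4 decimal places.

c_gold ≈ 5.3192

The effective depreciation rate is n + δ = 0.023 + 0.074 = 0.097.
Golden rule sets MPK = n+δ: 0.25·3.43·k^(0.25−1) = 0.097, so k_gold = (0.25·3.43/0.097)^(1/0.75) ≈ 18.2789.
y_gold = 3.43·18.2789^0.25 ≈ 7.0922.
c_gold = y_gold − (n+δ)·k_gold = 7.0922 − 0.097·18.2789 ≈ 5.3192.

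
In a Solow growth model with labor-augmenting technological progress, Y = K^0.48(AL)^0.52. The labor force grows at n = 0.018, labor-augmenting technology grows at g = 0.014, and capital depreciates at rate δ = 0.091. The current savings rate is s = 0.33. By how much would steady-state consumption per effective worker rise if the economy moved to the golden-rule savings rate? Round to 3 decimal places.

Δc ≈ 0.161

The effective depreciation rate is n + g + δ = 0.018 + 0.014 + 0.091 = 0.123.
Current steady state (s = 0.33): k* = (0.33/0.123)^(1/0.52) ≈ 6.6719, y* = 6.6719^0.48 ≈ 2.4868, c* = (1−0.33)·2.4868 ≈ 1.6661.
Golden rule sets MPK = n+g+δ: 0.48·k^(0.48−1) = 0.123, so k_gold = (0.48/0.123)^(1/0.52) ≈ 13.7147.
y_gold = 13.7147^0.48 ≈ 3.5144, c_gold = y_gold − 0.123·k_gold ≈ 1.8275.
Gain: Δc = 1.8275 − 1.6661 ≈ 0.1613.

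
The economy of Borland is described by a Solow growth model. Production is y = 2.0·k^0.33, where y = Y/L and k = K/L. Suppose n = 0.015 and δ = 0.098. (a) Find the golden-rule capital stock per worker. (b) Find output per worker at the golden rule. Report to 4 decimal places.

(a) k_gold ≈ 13.9309; (b) y_gold ≈ 4.7703

The effective depreciation rate is n + δ = 0.015 + 0.098 = 0.113.
Maximizing c = f(k) − (n+δ)·k gives f'(k) = n+δ, i.e. 0.33·2.0·k^(0.33−1) = 0.113, so k_gold = (0.33·2.0/0.113)^(1/0.67) ≈ 13.9309.
y_gold = 2.0·13.9309^0.33 ≈ 4.7703.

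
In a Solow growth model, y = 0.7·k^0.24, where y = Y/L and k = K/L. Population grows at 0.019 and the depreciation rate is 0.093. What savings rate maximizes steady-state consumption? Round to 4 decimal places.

Capital per worker breaks even when investment replaces (n + δ)·k; here n + δ = 0.112.
At the golden rule MPK = n+δ, and in any Cobb-Douglas steady state s = (n+δ)·k/y = MPK·k/y = capital's share 0.24.

s_gold = 0.2400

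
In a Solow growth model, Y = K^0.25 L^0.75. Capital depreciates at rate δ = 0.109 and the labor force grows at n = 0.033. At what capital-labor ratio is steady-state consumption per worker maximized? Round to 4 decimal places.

Break-even investment rate: n + δ = 0.033 + 0.109 = 0.142.
Maximizing c = f(k) − (n+δ)·k gives f'(k) = n+δ, i.e. 0.25·k^(0.25−1) = 0.142, so k_gold = (0.25/0.142)^(1/0.75) ≈ 2.1259.

k_gold ≈ 2.1259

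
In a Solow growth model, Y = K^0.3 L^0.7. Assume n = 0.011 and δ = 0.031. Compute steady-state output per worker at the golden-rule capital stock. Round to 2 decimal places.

Break-even investment rate: n + δ = 0.011 + 0.031 = 0.042.
Maximizing c = f(k) − (n+δ)·k gives f'(k) = n+δ, i.e. 0.3·k^(0.3−1) = 0.042, so k_gold = (0.3/0.042)^(1/0.7) ≈ 16.5889.
Output: y_gold = k_gold^0.3 = 16.5889^0.3 ≈ 2.3224.

y_gold ≈ 2.32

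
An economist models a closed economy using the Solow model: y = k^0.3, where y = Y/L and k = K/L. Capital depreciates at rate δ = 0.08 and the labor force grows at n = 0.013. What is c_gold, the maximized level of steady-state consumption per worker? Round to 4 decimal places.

c_gold ≈ 1.1563

n + δ = 0.013 + 0.08 = 0.093.
Setting f'(k) = n+δ gives 0.3·k^(0.3−1) = 0.093, hence k_gold = (0.3/0.093)^(1/0.7) ≈ 5.3288.
y_gold = 5.3288^0.3 ≈ 1.6519.
c_gold = y_gold − (n+δ)·k_gold = 1.6519 − 0.093·5.3288 ≈ 1.1563.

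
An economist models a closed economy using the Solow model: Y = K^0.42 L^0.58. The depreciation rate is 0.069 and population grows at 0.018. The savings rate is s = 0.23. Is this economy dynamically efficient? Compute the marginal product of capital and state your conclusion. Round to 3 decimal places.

dynamically efficient; MPK ≈ 0.159

The effective depreciation rate is n + δ = 0.018 + 0.069 = 0.087.
Steady-state k*: s·k^0.42 = 0.087·k gives k* = (0.23/0.087)^(1/0.58) ≈ 5.3450.
MPK = 0.42·5.3450^(-0.58) ≈ 0.1589.
MPK > n+δ = 0.087, so the economy is dynamically efficient (under-saving).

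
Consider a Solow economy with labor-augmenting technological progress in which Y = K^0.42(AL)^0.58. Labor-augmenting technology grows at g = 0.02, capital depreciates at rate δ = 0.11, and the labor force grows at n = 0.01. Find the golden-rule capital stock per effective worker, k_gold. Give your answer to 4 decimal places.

k_gold ≈ 6.6470

n + g + δ = 0.01 + 0.02 + 0.11 = 0.14.
Maximizing c = f(k) − (n+g+δ)·k gives f'(k) = n+g+δ, i.e. 0.42·k^(0.42−1) = 0.14, so k_gold = (0.42/0.14)^(1/0.58) ≈ 6.6470.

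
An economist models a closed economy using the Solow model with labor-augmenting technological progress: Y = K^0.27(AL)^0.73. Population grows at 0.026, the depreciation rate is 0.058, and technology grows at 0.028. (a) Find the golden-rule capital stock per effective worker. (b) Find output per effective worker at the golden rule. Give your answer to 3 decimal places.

n + g + δ = 0.026 + 0.028 + 0.058 = 0.112.
At the golden rule the marginal product of capital equals n+g+δ: 0.27·k^(0.27−1) = 0.112. Solving, k_gold = (0.27/0.112)^(1/0.73) ≈ 3.3380.
y_gold = 3.3380^0.27 ≈ 1.3847.

(a) k_gold ≈ 3.338; (b) y_gold ≈ 1.385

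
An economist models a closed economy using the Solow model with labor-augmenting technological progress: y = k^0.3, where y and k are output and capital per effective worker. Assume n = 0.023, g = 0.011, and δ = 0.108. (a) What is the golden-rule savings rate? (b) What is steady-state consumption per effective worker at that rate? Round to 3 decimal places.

(a) s_gold = 0.300; (b) c_gold ≈ 0.965

Break-even investment rate: n + g + δ = 0.023 + 0.011 + 0.108 = 0.142.
For Cobb-Douglas, s_gold equals capital's share: s_gold = 0.3.
Maximizing c = f(k) − (n+g+δ)·k gives f'(k) = n+g+δ, i.e. 0.3·k^(0.3−1) = 0.142, so k_gold = (0.3/0.142)^(1/0.7) ≈ 2.9110.
y_gold = 2.9110^0.3 ≈ 1.3779; c_gold = (1−0.3)·y_gold ≈ 0.9645.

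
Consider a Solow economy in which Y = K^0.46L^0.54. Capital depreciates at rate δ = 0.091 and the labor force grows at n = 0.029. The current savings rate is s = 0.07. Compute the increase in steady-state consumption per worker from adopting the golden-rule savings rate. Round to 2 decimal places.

Break-even investment rate: n + δ = 0.029 + 0.091 = 0.12.
Current steady state (s = 0.07): k* = (0.07/0.12)^(1/0.54) ≈ 0.3686, y* = 0.3686^0.46 ≈ 0.6318, c* = (1−0.07)·0.6318 ≈ 0.5876.
Golden rule sets MPK = n+δ: 0.46·k^(0.46−1) = 0.12, so k_gold = (0.46/0.12)^(1/0.54) ≈ 12.0420.
y_gold = 12.0420^0.46 ≈ 3.1414, c_gold = y_gold − 0.12·k_gold ≈ 1.6963.
Gain: Δc = 1.6963 − 0.5876 ≈ 1.1088.

Δc ≈ 1.11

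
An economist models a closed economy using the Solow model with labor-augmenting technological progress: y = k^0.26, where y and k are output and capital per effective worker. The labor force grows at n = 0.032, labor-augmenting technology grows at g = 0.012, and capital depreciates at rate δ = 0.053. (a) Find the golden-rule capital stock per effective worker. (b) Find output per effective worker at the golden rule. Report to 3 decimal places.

(a) k_gold ≈ 3.790; (b) y_gold ≈ 1.414

Capital per effective worker breaks even when investment replaces (n + g + δ)·k; here n + g + δ = 0.097.
Maximizing c = f(k) − (n+g+δ)·k gives f'(k) = n+g+δ, i.e. 0.26·k^(0.26−1) = 0.097, so k_gold = (0.26/0.097)^(1/0.74) ≈ 3.7901.
y_gold = 3.7901^0.26 ≈ 1.4140.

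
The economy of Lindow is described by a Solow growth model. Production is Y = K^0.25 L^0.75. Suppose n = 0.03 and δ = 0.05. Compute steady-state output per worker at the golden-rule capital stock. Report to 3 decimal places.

n + δ = 0.03 + 0.05 = 0.08.
Golden rule sets MPK = n+δ: 0.25·k^(0.25−1) = 0.08, so k_gold = (0.25/0.08)^(1/0.75) ≈ 4.5688.
Output: y_gold = k_gold^0.25 = 4.5688^0.25 ≈ 1.4620.

y_gold ≈ 1.462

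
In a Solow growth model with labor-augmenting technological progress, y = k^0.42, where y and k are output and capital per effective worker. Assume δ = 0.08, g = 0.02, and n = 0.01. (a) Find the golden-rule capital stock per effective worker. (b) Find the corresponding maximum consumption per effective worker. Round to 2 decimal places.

(a) k_gold ≈ 10.07; (b) c_gold ≈ 1.53

n + g + δ = 0.01 + 0.02 + 0.08 = 0.11.
Golden rule sets MPK = n+g+δ: 0.42·k^(0.42−1) = 0.11, so k_gold = (0.42/0.11)^(1/0.58) ≈ 10.0740.
y_gold = 10.0740^0.42 ≈ 2.6384; c_gold = y_gold − 0.11·k_gold ≈ 1.5303.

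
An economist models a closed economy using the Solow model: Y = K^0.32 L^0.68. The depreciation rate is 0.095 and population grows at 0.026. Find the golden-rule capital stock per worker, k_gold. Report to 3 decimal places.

k_gold ≈ 4.180

Capital per worker breaks even when investment replaces (n + δ)·k; here n + δ = 0.121.
Golden rule sets MPK = n+δ: 0.32·k^(0.32−1) = 0.121, so k_gold = (0.32/0.121)^(1/0.68) ≈ 4.1795.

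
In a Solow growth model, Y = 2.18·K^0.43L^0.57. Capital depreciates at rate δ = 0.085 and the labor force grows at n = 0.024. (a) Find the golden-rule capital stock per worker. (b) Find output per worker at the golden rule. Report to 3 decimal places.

(a) k_gold ≈ 43.598; (b) y_gold ≈ 11.052

Capital per worker breaks even when investment replaces (n + δ)·k; here n + δ = 0.109.
Setting f'(k) = n+δ gives 0.43·2.18·k^(0.43−1) = 0.109, hence k_gold = (0.43·2.18/0.109)^(1/0.57) ≈ 43.5984.
y_gold = 2.18·43.5984^0.43 ≈ 11.0517.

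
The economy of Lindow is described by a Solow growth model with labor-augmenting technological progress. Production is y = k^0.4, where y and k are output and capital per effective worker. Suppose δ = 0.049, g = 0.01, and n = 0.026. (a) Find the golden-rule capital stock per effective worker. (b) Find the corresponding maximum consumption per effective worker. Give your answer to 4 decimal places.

(a) k_gold ≈ 13.2150; (b) c_gold ≈ 1.6849

Capital per effective worker breaks even when investment replaces (n + g + δ)·k; here n + g + δ = 0.085.
At the golden rule the marginal product of capital equals n+g+δ: 0.4·k^(0.4−1) = 0.085. Solving, k_gold = (0.4/0.085)^(1/0.6) ≈ 13.2150.
y_gold = 13.2150^0.4 ≈ 2.8082; c_gold = y_gold − 0.085·k_gold ≈ 1.6849.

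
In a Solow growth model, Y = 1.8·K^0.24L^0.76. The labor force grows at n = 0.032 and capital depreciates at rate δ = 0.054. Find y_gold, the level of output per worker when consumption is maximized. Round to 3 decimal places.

y_gold ≈ 2.997

Break-even investment rate: n + δ = 0.032 + 0.054 = 0.086.
Golden rule sets MPK = n+δ: 0.24·1.8·k^(0.24−1) = 0.086, so k_gold = (0.24·1.8/0.086)^(1/0.76) ≈ 8.3627.
Output: y_gold = 1.8·k_gold^0.24 = 1.8·8.3627^0.24 ≈ 2.9967.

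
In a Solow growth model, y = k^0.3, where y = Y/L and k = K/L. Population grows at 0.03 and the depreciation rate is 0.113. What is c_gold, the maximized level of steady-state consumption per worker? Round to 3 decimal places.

c_gold ≈ 0.962

The effective depreciation rate is n + δ = 0.03 + 0.113 = 0.143.
At the golden rule the marginal product of capital equals n+δ: 0.3·k^(0.3−1) = 0.143. Solving, k_gold = (0.3/0.143)^(1/0.7) ≈ 2.8820.
y_gold = 2.8820^0.3 ≈ 1.3738.
c_gold = y_gold − (n+δ)·k_gold = 1.3738 − 0.143·2.8820 ≈ 0.9616.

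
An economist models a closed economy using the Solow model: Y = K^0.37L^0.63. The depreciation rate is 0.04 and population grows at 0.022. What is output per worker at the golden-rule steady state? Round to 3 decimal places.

The effective depreciation rate is n + δ = 0.022 + 0.04 = 0.062.
Golden rule sets MPK = n+δ: 0.37·k^(0.37−1) = 0.062, so k_gold = (0.37/0.062)^(1/0.63) ≈ 17.0390.
Output: y_gold = k_gold^0.37 = 17.0390^0.37 ≈ 2.8552.

y_gold ≈ 2.855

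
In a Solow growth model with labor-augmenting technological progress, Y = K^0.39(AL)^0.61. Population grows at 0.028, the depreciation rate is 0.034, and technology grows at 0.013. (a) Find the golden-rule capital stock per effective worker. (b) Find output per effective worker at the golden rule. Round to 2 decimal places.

(a) k_gold ≈ 14.92; (b) y_gold ≈ 2.87

Capital per effective worker breaks even when investment replaces (n + g + δ)·k; here n + g + δ = 0.075.
Golden rule sets MPK = n+g+δ: 0.39·k^(0.39−1) = 0.075, so k_gold = (0.39/0.075)^(1/0.61) ≈ 14.9202.
y_gold = 14.9202^0.39 ≈ 2.8693.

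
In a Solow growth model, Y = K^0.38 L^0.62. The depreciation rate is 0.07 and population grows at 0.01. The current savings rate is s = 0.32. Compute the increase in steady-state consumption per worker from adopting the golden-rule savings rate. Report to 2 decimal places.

Δc ≈ 0.02

Capital per worker breaks even when investment replaces (n + δ)·k; here n + δ = 0.08.
Current steady state (s = 0.32): k* = (0.32/0.08)^(1/0.62) ≈ 9.3554, y* = 9.3554^0.38 ≈ 2.3389, c* = (1−0.32)·2.3389 ≈ 1.5904.
Maximizing c = f(k) − (n+δ)·k gives f'(k) = n+δ, i.e. 0.38·k^(0.38−1) = 0.08, so k_gold = (0.38/0.08)^(1/0.62) ≈ 12.3436.
y_gold = 12.3436^0.38 ≈ 2.5986, c_gold = y_gold − 0.08·k_gold ≈ 1.6112.
Gain: Δc = 1.6112 − 1.5904 ≈ 0.0207.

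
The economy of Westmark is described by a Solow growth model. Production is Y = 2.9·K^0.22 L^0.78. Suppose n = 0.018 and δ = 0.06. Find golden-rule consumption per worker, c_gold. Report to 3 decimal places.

c_gold ≈ 4.092

n + δ = 0.018 + 0.06 = 0.078.
Maximizing c = f(k) − (n+δ)·k gives f'(k) = n+δ, i.e. 0.22·2.9·k^(0.22−1) = 0.078, so k_gold = (0.22·2.9/0.078)^(1/0.78) ≈ 14.7966.
y_gold = 2.9·14.7966^0.22 ≈ 5.2461.
c_gold = y_gold − (n+δ)·k_gold = 5.2461 − 0.078·14.7966 ≈ 4.0919.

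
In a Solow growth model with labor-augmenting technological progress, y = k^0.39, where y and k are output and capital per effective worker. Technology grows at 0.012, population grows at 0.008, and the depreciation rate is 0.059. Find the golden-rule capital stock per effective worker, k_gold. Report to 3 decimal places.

The effective depreciation rate is n + g + δ = 0.008 + 0.012 + 0.059 = 0.079.
Setting f'(k) = n+g+δ gives 0.39·k^(0.39−1) = 0.079, hence k_gold = (0.39/0.079)^(1/0.61) ≈ 13.7020.

k_gold ≈ 13.702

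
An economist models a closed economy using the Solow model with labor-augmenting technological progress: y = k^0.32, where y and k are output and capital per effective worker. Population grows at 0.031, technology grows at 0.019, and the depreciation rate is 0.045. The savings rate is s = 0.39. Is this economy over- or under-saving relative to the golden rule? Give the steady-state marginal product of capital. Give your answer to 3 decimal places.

Break-even investment rate: n + g + δ = 0.031 + 0.019 + 0.045 = 0.095.
Steady-state k*: s·k^0.32 = 0.095·k gives k* = (0.39/0.095)^(1/0.68) ≈ 7.9794.
MPK = 0.32·7.9794^(-0.68) ≈ 0.0779.
MPK < n+g+δ = 0.095, so the economy is dynamically inefficient (over-saving).

over-saving; MPK ≈ 0.078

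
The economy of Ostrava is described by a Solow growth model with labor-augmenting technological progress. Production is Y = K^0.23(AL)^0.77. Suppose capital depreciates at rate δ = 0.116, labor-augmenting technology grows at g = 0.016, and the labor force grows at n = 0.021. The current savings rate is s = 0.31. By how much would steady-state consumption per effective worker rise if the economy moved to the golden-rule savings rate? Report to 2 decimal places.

Δc ≈ 0.02

The effective depreciation rate is n + g + δ = 0.021 + 0.016 + 0.116 = 0.153.
Current steady state (s = 0.31): k* = (0.31/0.153)^(1/0.77) ≈ 2.5019, y* = 2.5019^0.23 ≈ 1.2348, c* = (1−0.31)·1.2348 ≈ 0.8520.
Golden rule sets MPK = n+g+δ: 0.23·k^(0.23−1) = 0.153, so k_gold = (0.23/0.153)^(1/0.77) ≈ 1.6979.
y_gold = 1.6979^0.23 ≈ 1.1295, c_gold = y_gold − 0.153·k_gold ≈ 0.8697.
Gain: Δc = 0.8697 − 0.8520 ≈ 0.0177.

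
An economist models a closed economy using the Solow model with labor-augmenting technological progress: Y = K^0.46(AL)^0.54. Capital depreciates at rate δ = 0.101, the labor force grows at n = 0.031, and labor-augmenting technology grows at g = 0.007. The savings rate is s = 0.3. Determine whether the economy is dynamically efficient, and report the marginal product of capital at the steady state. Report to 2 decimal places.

dynamically efficient; MPK ≈ 0.21

Capital per effective worker breaks even when investment replaces (n + g + δ)·k; here n + g + δ = 0.139.
Steady-state k*: s·k^0.46 = 0.139·k gives k* = (0.3/0.139)^(1/0.54) ≈ 4.1564.
MPK = 0.46·4.1564^(-0.54) ≈ 0.2131.
MPK > n+g+δ = 0.139, so the economy is dynamically efficient (under-saving).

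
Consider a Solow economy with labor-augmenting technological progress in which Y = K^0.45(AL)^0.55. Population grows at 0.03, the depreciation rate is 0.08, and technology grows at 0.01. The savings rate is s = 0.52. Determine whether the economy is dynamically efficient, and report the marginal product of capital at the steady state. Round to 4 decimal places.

The effective depreciation rate is n + g + δ = 0.03 + 0.01 + 0.08 = 0.12.
Steady-state k*: s·k^0.45 = 0.12·k gives k* = (0.52/0.12)^(1/0.55) ≈ 14.3833.
MPK = 0.45·14.3833^(-0.55) ≈ 0.1038.
MPK < n+g+δ = 0.12, so the economy is dynamically inefficient (over-saving).

dynamically inefficient; MPK ≈ 0.1038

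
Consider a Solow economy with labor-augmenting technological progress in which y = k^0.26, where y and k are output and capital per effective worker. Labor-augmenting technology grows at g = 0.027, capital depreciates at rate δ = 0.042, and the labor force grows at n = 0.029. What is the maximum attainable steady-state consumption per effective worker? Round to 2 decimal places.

c_gold ≈ 1.04

n + g + δ = 0.029 + 0.027 + 0.042 = 0.098.
Maximizing c = f(k) − (n+g+δ)·k gives f'(k) = n+g+δ, i.e. 0.26·k^(0.26−1) = 0.098, so k_gold = (0.26/0.098)^(1/0.74) ≈ 3.7379.
y_gold = 3.7379^0.26 ≈ 1.4089.
c_gold = y_gold − (n+g+δ)·k_gold = 1.4089 − 0.098·3.7379 ≈ 1.0426.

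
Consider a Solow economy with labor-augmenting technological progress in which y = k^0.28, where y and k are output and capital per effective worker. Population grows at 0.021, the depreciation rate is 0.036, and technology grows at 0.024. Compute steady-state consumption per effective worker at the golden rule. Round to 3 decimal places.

Break-even investment rate: n + g + δ = 0.021 + 0.024 + 0.036 = 0.081.
At the golden rule the marginal product of capital equals n+g+δ: 0.28·k^(0.28−1) = 0.081. Solving, k_gold = (0.28/0.081)^(1/0.72) ≈ 5.5996.
y_gold = 5.5996^0.28 ≈ 1.6199.
c_gold = y_gold − (n+g+δ)·k_gold = 1.6199 − 0.081·5.5996 ≈ 1.1663.

c_gold ≈ 1.166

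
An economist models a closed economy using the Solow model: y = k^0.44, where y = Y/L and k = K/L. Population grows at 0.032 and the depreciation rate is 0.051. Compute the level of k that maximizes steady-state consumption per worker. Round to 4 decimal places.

k_gold ≈ 19.6574

The effective depreciation rate is n + δ = 0.032 + 0.051 = 0.083.
Setting f'(k) = n+δ gives 0.44·k^(0.44−1) = 0.083, hence k_gold = (0.44/0.083)^(1/0.56) ≈ 19.6574.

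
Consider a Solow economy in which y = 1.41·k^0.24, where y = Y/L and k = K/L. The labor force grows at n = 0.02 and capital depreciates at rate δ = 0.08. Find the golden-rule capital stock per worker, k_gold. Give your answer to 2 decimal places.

n + δ = 0.02 + 0.08 = 0.1.
Golden rule sets MPK = n+δ: 0.24·1.41·k^(0.24−1) = 0.1, so k_gold = (0.24·1.41/0.1)^(1/0.76) ≈ 4.9730.

k_gold ≈ 4.97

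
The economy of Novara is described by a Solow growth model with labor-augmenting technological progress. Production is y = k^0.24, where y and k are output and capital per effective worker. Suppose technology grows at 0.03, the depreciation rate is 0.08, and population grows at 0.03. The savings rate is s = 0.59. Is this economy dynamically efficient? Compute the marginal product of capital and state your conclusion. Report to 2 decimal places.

n + g + δ = 0.03 + 0.03 + 0.08 = 0.14.
Steady-state k*: s·k^0.24 = 0.14·k gives k* = (0.59/0.14)^(1/0.76) ≈ 6.6375.
MPK = 0.24·6.6375^(-0.76) ≈ 0.0569.
MPK < n+g+δ = 0.14, so the economy is dynamically inefficient (over-saving).

dynamically inefficient; MPK ≈ 0.06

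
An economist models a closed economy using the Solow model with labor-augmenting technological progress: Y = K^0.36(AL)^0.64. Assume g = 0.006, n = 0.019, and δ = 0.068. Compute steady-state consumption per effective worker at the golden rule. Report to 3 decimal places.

c_gold ≈ 1.370

Capital per effective worker breaks even when investment replaces (n + g + δ)·k; here n + g + δ = 0.093.
Setting f'(k) = n+g+δ gives 0.36·k^(0.36−1) = 0.093, hence k_gold = (0.36/0.093)^(1/0.64) ≈ 8.2883.
y_gold = 8.2883^0.36 ≈ 2.1412.
c_gold = y_gold − (n+g+δ)·k_gold = 2.1412 − 0.093·8.2883 ≈ 1.3703.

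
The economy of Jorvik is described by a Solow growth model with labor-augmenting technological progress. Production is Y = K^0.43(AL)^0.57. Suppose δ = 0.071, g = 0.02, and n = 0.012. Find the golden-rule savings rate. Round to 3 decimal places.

s_gold = 0.430

n + g + δ = 0.012 + 0.02 + 0.071 = 0.103.
At the golden rule MPK = n+g+δ, and in any Cobb-Douglas steady state s = (n+g+δ)·k/y = MPK·k/y = capital's share 0.43.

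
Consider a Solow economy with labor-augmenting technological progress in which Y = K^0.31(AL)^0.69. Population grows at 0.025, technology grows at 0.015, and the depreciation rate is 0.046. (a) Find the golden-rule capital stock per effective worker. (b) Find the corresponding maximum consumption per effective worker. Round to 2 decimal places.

(a) k_gold ≈ 6.41; (b) c_gold ≈ 1.23

n + g + δ = 0.025 + 0.015 + 0.046 = 0.086.
Setting f'(k) = n+g+δ gives 0.31·k^(0.31−1) = 0.086, hence k_gold = (0.31/0.086)^(1/0.69) ≈ 6.4128.
y_gold = 6.4128^0.31 ≈ 1.7790; c_gold = y_gold − 0.086·k_gold ≈ 1.2275.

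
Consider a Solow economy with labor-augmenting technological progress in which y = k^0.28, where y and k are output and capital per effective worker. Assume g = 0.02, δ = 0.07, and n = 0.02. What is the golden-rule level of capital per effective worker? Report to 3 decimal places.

n + g + δ = 0.02 + 0.02 + 0.07 = 0.11.
Setting f'(k) = n+g+δ gives 0.28·k^(0.28−1) = 0.11, hence k_gold = (0.28/0.11)^(1/0.72) ≈ 3.6607.

k_gold ≈ 3.661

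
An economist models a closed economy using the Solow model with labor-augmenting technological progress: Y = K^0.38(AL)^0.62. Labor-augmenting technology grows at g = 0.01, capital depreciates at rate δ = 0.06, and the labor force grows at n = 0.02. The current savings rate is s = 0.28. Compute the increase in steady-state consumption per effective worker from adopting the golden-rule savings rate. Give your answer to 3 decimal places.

Break-even investment rate: n + g + δ = 0.02 + 0.01 + 0.06 = 0.09.
Current steady state (s = 0.28): k* = (0.28/0.09)^(1/0.62) ≈ 6.2377, y* = 6.2377^0.38 ≈ 2.0050, c* = (1−0.28)·2.0050 ≈ 1.4436.
At the golden rule the marginal product of capital equals n+g+δ: 0.38·k^(0.38−1) = 0.09. Solving, k_gold = (0.38/0.09)^(1/0.62) ≈ 10.2079.
y_gold = 10.2079^0.38 ≈ 2.4177, c_gold = y_gold − 0.09·k_gold ≈ 1.4990.
Gain: Δc = 1.4990 − 1.4436 ≈ 0.0554.

Δc ≈ 0.055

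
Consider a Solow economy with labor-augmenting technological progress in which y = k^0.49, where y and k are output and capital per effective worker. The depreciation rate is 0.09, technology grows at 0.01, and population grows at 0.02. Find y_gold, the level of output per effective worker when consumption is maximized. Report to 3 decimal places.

The effective depreciation rate is n + g + δ = 0.02 + 0.01 + 0.09 = 0.12.
Golden rule sets MPK = n+g+δ: 0.49·k^(0.49−1) = 0.12, so k_gold = (0.49/0.12)^(1/0.51) ≈ 15.7786.
Output: y_gold = k_gold^0.49 = 15.7786^0.49 ≈ 3.8641.

y_gold ≈ 3.864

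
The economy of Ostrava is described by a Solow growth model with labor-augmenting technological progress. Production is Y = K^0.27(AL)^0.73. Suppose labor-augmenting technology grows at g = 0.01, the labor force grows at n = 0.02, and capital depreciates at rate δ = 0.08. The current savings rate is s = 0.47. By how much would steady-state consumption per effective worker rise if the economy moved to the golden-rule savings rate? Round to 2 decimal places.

The effective depreciation rate is n + g + δ = 0.02 + 0.01 + 0.08 = 0.11.
Current steady state (s = 0.47): k* = (0.47/0.11)^(1/0.73) ≈ 7.3110, y* = 7.3110^0.27 ≈ 1.7111, c* = (1−0.47)·1.7111 ≈ 0.9069.
At the golden rule the marginal product of capital equals n+g+δ: 0.27·k^(0.27−1) = 0.11. Solving, k_gold = (0.27/0.11)^(1/0.73) ≈ 3.4214.
y_gold = 3.4214^0.27 ≈ 1.3939, c_gold = y_gold − 0.11·k_gold ≈ 1.0176.
Gain: Δc = 1.0176 − 0.9069 ≈ 0.1107.

Δc ≈ 0.11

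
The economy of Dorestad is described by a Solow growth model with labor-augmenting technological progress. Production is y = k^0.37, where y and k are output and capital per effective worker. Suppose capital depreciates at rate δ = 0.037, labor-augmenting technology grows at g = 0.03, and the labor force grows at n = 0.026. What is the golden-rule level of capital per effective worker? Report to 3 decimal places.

k_gold ≈ 8.952

The effective depreciation rate is n + g + δ = 0.026 + 0.03 + 0.037 = 0.093.
Maximizing c = f(k) − (n+g+δ)·k gives f'(k) = n+g+δ, i.e. 0.37·k^(0.37−1) = 0.093, so k_gold = (0.37/0.093)^(1/0.63) ≈ 8.9523.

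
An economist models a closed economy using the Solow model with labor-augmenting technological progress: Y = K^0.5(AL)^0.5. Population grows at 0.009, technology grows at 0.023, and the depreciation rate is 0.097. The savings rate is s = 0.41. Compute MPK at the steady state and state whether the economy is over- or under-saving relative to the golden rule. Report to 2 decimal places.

under-saving; MPK ≈ 0.16

Break-even investment rate: n + g + δ = 0.009 + 0.023 + 0.097 = 0.129.
Steady-state k*: s·k^0.5 = 0.129·k gives k* = (0.41/0.129)^(1/0.5) ≈ 10.1016.
MPK = 0.5·10.1016^(-0.5) ≈ 0.1573.
MPK > n+g+δ = 0.129, so the economy is dynamically efficient (under-saving).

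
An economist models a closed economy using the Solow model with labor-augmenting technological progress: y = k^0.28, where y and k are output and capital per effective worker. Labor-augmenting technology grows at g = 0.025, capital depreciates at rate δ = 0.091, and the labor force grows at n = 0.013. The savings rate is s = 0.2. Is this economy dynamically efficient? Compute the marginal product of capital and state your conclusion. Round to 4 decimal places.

The effective depreciation rate is n + g + δ = 0.013 + 0.025 + 0.091 = 0.129.
Steady-state k*: s·k^0.28 = 0.129·k gives k* = (0.2/0.129)^(1/0.72) ≈ 1.8387.
MPK = 0.28·1.8387^(-0.72) ≈ 0.1806.
MPK > n+g+δ = 0.129, so the economy is dynamically efficient (under-saving).

dynamically efficient; MPK ≈ 0.1806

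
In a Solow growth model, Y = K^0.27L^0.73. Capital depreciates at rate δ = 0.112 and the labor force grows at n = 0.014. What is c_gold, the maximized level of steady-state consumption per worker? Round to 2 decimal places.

c_gold ≈ 0.97

n + δ = 0.014 + 0.112 = 0.126.
Golden rule sets MPK = n+δ: 0.27·k^(0.27−1) = 0.126, so k_gold = (0.27/0.126)^(1/0.73) ≈ 2.8406.
y_gold = 2.8406^0.27 ≈ 1.3256.
c_gold = y_gold − (n+δ)·k_gold = 1.3256 − 0.126·2.8406 ≈ 0.9677.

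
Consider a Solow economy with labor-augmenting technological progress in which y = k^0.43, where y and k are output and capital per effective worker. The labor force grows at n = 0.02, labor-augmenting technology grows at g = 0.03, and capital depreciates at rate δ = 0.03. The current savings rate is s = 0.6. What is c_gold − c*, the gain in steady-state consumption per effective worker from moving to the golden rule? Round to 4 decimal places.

Δc ≈ 0.1981

n + g + δ = 0.02 + 0.03 + 0.03 = 0.08.
Current steady state (s = 0.6): k* = (0.6/0.08)^(1/0.57) ≈ 34.2922, y* = 34.2922^0.43 ≈ 4.5723, c* = (1−0.6)·4.5723 ≈ 1.8289.
Maximizing c = f(k) − (n+g+δ)·k gives f'(k) = n+g+δ, i.e. 0.43·k^(0.43−1) = 0.08, so k_gold = (0.43/0.08)^(1/0.57) ≈ 19.1146.
y_gold = 19.1146^0.43 ≈ 3.5562, c_gold = y_gold − 0.08·k_gold ≈ 2.0270.
Gain: Δc = 2.0270 − 1.8289 ≈ 0.1981.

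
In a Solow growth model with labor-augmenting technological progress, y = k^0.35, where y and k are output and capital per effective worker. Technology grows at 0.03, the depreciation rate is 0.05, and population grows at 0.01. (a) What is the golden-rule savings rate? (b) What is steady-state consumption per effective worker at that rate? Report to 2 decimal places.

Capital per effective worker breaks even when investment replaces (n + g + δ)·k; here n + g + δ = 0.09.
For Cobb-Douglas, s_gold equals capital's share: s_gold = 0.35.
At the golden rule the marginal product of capital equals n+g+δ: 0.35·k^(0.35−1) = 0.09. Solving, k_gold = (0.35/0.09)^(1/0.65) ≈ 8.0802.
y_gold = 8.0802^0.35 ≈ 2.0778; c_gold = (1−0.35)·y_gold ≈ 1.3506.

(a) s_gold = 0.35; (b) c_gold ≈ 1.35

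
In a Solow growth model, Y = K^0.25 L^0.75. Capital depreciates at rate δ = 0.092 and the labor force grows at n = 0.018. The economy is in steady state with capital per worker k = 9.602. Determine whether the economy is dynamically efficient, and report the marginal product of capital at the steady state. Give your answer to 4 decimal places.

The effective depreciation rate is n + δ = 0.018 + 0.092 = 0.11.
MPK = 0.25·k^(0.25−1) = 0.25·9.602^(-0.75) ≈ 0.0458.
MPK < 0.11, so the economy is dynamically inefficient (over-saving).

dynamically inefficient; MPK ≈ 0.0458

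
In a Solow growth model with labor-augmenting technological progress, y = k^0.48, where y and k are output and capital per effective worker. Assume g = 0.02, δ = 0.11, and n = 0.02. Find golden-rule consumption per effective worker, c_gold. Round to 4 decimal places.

c_gold ≈ 1.5216

Break-even investment rate: n + g + δ = 0.02 + 0.02 + 0.11 = 0.15.
Setting f'(k) = n+g+δ gives 0.48·k^(0.48−1) = 0.15, hence k_gold = (0.48/0.15)^(1/0.52) ≈ 9.3636.
y_gold = 9.3636^0.48 ≈ 2.9261.
c_gold = y_gold − (n+g+δ)·k_gold = 2.9261 − 0.15·9.3636 ≈ 1.5216.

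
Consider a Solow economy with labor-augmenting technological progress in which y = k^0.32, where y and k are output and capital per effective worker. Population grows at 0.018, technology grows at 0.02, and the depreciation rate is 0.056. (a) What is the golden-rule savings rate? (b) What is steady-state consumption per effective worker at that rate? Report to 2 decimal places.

(a) s_gold = 0.32; (b) c_gold ≈ 1.21

n + g + δ = 0.018 + 0.02 + 0.056 = 0.094.
For Cobb-Douglas, s_gold equals capital's share: s_gold = 0.32.
Setting f'(k) = n+g+δ gives 0.32·k^(0.32−1) = 0.094, hence k_gold = (0.32/0.094)^(1/0.68) ≈ 6.0588.
y_gold = 6.0588^0.32 ≈ 1.7798; c_gold = (1−0.32)·y_gold ≈ 1.2102.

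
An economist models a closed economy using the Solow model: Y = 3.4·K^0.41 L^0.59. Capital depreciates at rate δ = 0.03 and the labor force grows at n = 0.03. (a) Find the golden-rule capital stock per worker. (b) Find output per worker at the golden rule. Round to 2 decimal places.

The effective depreciation rate is n + δ = 0.03 + 0.03 = 0.06.
At the golden rule the marginal product of capital equals n+δ: 0.41·3.4·k^(0.41−1) = 0.06. Solving, k_gold = (0.41·3.4/0.06)^(1/0.59) ≈ 206.7489.
y_gold = 3.4·206.7489^0.41 ≈ 30.2559.

(a) k_gold ≈ 206.75; (b) y_gold ≈ 30.26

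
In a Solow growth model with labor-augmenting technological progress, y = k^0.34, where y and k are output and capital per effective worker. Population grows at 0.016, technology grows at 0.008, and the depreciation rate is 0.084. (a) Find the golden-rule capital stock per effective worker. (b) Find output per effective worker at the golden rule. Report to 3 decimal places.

(a) k_gold ≈ 5.684; (b) y_gold ≈ 1.805

Break-even investment rate: n + g + δ = 0.016 + 0.008 + 0.084 = 0.108.
Maximizing c = f(k) − (n+g+δ)·k gives f'(k) = n+g+δ, i.e. 0.34·k^(0.34−1) = 0.108, so k_gold = (0.34/0.108)^(1/0.66) ≈ 5.6837.
y_gold = 5.6837^0.34 ≈ 1.8054.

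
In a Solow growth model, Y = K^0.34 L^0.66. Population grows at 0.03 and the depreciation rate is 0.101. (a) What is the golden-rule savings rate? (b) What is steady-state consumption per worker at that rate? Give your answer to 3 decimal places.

(a) s_gold = 0.340; (b) c_gold ≈ 1.079

n + δ = 0.03 + 0.101 = 0.131.
For Cobb-Douglas, s_gold equals capital's share: s_gold = 0.34.
Maximizing c = f(k) − (n+δ)·k gives f'(k) = n+δ, i.e. 0.34·k^(0.34−1) = 0.131, so k_gold = (0.34/0.131)^(1/0.66) ≈ 4.2422.
y_gold = 4.2422^0.34 ≈ 1.6345; c_gold = (1−0.34)·y_gold ≈ 1.0788.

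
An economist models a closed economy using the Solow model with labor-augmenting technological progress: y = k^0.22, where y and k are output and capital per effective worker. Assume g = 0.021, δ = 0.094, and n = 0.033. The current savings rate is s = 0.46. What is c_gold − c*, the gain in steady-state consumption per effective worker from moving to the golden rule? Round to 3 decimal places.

The effective depreciation rate is n + g + δ = 0.033 + 0.021 + 0.094 = 0.148.
Current steady state (s = 0.46): k* = (0.46/0.148)^(1/0.78) ≈ 4.2796, y* = 4.2796^0.22 ≈ 1.3769, c* = (1−0.46)·1.3769 ≈ 0.7435.
Maximizing c = f(k) − (n+g+δ)·k gives f'(k) = n+g+δ, i.e. 0.22·k^(0.22−1) = 0.148, so k_gold = (0.22/0.148)^(1/0.78) ≈ 1.6623.
y_gold = 1.6623^0.22 ≈ 1.1183, c_gold = y_gold − 0.148·k_gold ≈ 0.8723.
Gain: Δc = 0.8723 − 0.7435 ≈ 0.1287.

Δc ≈ 0.129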